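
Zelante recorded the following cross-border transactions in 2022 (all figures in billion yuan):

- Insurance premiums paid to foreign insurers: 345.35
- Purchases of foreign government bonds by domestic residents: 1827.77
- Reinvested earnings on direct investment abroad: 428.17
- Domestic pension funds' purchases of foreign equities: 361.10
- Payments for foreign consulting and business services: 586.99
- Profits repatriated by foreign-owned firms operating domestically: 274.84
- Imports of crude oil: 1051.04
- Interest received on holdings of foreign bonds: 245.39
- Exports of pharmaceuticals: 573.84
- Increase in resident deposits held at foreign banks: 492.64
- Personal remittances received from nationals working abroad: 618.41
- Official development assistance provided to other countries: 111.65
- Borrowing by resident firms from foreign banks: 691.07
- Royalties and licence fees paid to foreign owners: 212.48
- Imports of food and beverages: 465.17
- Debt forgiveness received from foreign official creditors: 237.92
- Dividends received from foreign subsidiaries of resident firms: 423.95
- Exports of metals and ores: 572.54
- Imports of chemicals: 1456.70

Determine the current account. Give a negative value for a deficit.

Goods: -465.17 + 573.84 - 1456.70 + 572.54 - 1051.04 = -1826.53
Services: -345.35 - 586.99 - 212.48 = -1144.82
Primary income: -274.84 + 428.17 + 245.39 + 423.95 = 822.67
Secondary income: 618.41 - 111.65 = 506.76
Current account = (-1826.53) + (-1144.82) + 822.67 + 506.76 = -1641.92
(Excluded from the current account — financial account: purchases of foreign government bonds by domestic residents 1827.77, domestic pension funds' purchases of foreign equities 361.10, increase in resident deposits held at foreign banks 492.64, borrowing by resident firms from foreign banks 691.07; capital account: debt forgiveness received from foreign official creditors 237.92.)

-1641.92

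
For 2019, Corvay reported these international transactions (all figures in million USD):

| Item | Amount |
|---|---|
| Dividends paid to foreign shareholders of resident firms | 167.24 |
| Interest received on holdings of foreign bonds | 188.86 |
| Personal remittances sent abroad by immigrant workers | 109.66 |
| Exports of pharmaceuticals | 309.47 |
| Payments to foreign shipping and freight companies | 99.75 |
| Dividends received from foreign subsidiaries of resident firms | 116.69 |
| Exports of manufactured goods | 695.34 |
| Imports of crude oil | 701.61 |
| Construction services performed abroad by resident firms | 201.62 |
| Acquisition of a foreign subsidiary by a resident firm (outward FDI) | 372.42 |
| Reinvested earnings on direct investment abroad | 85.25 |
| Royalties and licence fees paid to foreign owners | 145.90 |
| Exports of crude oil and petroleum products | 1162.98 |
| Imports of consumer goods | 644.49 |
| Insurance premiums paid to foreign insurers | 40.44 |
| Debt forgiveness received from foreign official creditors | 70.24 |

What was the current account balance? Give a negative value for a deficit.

851.12

Goods: 695.34 - 701.61 + 309.47 - 644.49 + 1162.98 = 821.69
Services: -40.44 - 145.90 + 201.62 - 99.75 = -84.47
Primary income: 85.25 + 188.86 - 167.24 + 116.69 = 223.56
Secondary income: -109.66
Current account = 821.69 + (-84.47) + 223.56 + (-109.66) = 851.12
(Excluded from the current account — financial account: acquisition of a foreign subsidiary by a resident firm (outward FDI) 372.42; capital account: debt forgiveness received from foreign official creditors 70.24.)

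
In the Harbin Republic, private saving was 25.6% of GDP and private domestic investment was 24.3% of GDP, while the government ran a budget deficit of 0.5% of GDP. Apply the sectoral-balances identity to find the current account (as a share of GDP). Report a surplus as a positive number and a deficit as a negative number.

0.8

By the sectoral-balances identity, CA = (S_private - I) + (T - G).
Private balance = 25.6 - 24.3 = 1.3
Government balance (T - G) = -0.5
CA = 1.3 + (-0.5) = 0.8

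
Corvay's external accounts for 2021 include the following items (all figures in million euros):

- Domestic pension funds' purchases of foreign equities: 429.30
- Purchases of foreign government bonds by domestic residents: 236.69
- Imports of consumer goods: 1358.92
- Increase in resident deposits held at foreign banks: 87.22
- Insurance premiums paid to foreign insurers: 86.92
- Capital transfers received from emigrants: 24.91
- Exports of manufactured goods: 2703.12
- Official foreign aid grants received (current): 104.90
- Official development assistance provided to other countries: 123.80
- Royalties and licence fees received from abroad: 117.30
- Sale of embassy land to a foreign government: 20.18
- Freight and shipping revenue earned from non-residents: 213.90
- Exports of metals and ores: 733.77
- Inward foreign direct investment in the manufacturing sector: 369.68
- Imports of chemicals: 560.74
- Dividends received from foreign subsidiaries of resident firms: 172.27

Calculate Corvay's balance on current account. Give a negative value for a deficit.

1914.88

Goods: -560.74 + 733.77 - 1358.92 + 2703.12 = 1517.23
Services: 117.30 + 213.90 - 86.92 = 244.28
Primary income: 172.27
Secondary income: -123.80 + 104.90 = -18.90
Current account = 1517.23 + 244.28 + 172.27 + (-18.90) = 1914.88
(Excluded from the current account — financial account: domestic pension funds' purchases of foreign equities 429.30, purchases of foreign government bonds by domestic residents 236.69, increase in resident deposits held at foreign banks 87.22, inward foreign direct investment in the manufacturing sector 369.68; capital account: capital transfers received from emigrants 24.91, sale of embassy land to a foreign government 20.18.)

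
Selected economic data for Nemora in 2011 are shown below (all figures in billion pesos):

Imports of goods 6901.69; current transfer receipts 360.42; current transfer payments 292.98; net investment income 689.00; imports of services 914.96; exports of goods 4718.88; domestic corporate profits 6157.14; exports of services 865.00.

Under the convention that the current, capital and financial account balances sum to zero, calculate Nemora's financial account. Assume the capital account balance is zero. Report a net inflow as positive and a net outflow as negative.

Goods balance = 4718.88 - 6901.69 = -2182.81
Services balance = 865.00 - 914.96 = -49.96
Trade balance (goods + services) = -2182.81 + (-49.96) = -2232.77
Net primary income = 689.00
Net secondary income = 360.42 - 292.98 = 67.44
Current account = -2232.77 + 689.00 + 67.44 = -1476.33
Financial account = -(-1476.33) = 1476.33

1476.33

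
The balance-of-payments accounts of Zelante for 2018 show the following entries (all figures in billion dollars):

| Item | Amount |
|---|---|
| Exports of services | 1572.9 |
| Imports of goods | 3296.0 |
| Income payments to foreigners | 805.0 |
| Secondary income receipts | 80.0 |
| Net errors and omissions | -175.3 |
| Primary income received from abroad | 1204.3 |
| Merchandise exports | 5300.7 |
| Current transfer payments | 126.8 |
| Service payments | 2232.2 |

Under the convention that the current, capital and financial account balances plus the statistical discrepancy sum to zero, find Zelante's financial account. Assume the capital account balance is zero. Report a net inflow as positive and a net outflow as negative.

-1522.6

Goods balance = 5300.7 - 3296.0 = 2004.7
Services balance = 1572.9 - 2232.2 = -659.3
Trade balance (goods + services) = 2004.7 + (-659.3) = 1345.4
Net primary income = 1204.3 - 805.0 = 399.3
Net secondary income = 80.0 - 126.8 = -46.8
Current account = 1345.4 + 399.3 + (-46.8) = 1697.9
Financial account = -(1697.9 + (-175.3)) = -1522.6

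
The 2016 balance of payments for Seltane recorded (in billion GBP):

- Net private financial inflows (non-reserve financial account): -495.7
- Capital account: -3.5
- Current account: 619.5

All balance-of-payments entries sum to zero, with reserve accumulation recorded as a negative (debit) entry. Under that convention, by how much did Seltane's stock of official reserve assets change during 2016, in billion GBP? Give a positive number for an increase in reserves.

Official reserve transactions balance = -(619.5 + (-3.5) + (-495.7)) = -120.3
An accumulation of reserves is recorded as a debit (negative entry), so the change in the stock of reserves is the negative of that balance.
Change in official reserves = -(-120.3) = 120.3

120.3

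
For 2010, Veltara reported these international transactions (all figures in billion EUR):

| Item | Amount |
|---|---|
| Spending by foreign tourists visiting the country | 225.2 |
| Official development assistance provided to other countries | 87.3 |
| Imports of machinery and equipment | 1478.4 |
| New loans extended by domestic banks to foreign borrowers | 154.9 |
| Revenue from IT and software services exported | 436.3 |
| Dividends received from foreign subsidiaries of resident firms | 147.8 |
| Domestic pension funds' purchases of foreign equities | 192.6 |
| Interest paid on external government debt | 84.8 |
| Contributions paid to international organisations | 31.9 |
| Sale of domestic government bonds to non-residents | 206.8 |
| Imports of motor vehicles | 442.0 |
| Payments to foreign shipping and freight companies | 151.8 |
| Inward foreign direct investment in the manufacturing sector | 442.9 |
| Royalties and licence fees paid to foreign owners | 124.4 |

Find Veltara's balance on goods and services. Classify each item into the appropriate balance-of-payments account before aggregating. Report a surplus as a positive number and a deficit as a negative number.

-1535.1

Goods: -442.0 - 1478.4 = -1920.4
Services: 225.2 + 436.3 - 151.8 - 124.4 = 385.3
Trade balance = -1920.4 + 385.3 = -1535.1
(Excluded from the trade balance — secondary income: official development assistance provided to other countries 87.3, contributions paid to international organisations 31.9; financial account: new loans extended by domestic banks to foreign borrowers 154.9, domestic pension funds' purchases of foreign equities 192.6, sale of domestic government bonds to non-residents 206.8, inward foreign direct investment in the manufacturing sector 442.9; primary income: dividends received from foreign subsidiaries of resident firms 147.8, interest paid on external government debt 84.8.)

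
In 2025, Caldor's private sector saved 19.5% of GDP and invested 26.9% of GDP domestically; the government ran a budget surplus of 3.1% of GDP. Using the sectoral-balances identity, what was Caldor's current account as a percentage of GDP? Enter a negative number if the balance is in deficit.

-4.3

By the sectoral-balances identity, CA = (S_private - I) + (T - G).
Private balance = 19.5 - 26.9 = -7.4
Government balance (T - G) = 3.1
CA = -7.4 + 3.1 = -4.3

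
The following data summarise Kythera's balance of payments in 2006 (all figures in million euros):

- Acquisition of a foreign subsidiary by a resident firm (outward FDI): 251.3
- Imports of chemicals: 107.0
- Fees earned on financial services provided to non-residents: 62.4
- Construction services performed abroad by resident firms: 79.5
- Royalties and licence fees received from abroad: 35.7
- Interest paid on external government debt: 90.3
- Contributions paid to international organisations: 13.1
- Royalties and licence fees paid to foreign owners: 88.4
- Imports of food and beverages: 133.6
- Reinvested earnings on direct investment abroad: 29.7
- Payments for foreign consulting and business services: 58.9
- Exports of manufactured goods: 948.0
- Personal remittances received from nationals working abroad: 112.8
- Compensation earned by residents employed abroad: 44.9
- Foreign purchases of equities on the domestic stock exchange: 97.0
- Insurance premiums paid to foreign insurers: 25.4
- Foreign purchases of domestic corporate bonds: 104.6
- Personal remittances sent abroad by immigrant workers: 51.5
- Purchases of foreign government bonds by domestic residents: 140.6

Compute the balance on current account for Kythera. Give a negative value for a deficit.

Goods: -107.0 - 133.6 + 948.0 = 707.4
Services: 79.5 + 35.7 - 88.4 - 58.9 + 62.4 - 25.4 = 4.9
Primary income: 29.7 - 90.3 + 44.9 = -15.7
Secondary income: 112.8 - 51.5 - 13.1 = 48.2
Current account = 707.4 + 4.9 + (-15.7) + 48.2 = 744.8
(Excluded from the current account — financial account: acquisition of a foreign subsidiary by a resident firm (outward FDI) 251.3, foreign purchases of equities on the domestic stock exchange 97.0, foreign purchases of domestic corporate bonds 104.6, purchases of foreign government bonds by domestic residents 140.6.)

744.8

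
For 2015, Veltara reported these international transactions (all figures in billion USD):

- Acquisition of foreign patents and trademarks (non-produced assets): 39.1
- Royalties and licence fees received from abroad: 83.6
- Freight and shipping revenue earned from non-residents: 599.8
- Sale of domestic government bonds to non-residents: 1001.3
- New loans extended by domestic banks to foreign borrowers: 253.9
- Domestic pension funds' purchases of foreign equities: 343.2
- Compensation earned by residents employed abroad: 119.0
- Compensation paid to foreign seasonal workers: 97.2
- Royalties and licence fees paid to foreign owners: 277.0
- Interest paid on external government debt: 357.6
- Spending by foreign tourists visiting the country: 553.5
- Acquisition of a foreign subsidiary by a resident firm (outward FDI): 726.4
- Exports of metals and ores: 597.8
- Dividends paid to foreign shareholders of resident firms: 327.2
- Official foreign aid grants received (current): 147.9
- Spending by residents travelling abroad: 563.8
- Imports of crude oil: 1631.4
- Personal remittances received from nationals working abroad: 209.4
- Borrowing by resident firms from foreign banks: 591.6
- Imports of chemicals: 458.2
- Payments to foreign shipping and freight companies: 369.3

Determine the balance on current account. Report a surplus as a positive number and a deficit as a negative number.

-1770.7

Goods: 597.8 - 458.2 - 1631.4 = -1491.8
Services: -369.3 - 277.0 + 553.5 + 83.6 - 563.8 + 599.8 = 26.8
Primary income: -357.6 - 97.2 - 327.2 + 119.0 = -663.0
Secondary income: 147.9 + 209.4 = 357.3
Current account = (-1491.8) + 26.8 + (-663.0) + 357.3 = -1770.7
(Excluded from the current account — capital account: acquisition of foreign patents and trademarks (non-produced assets) 39.1; financial account: sale of domestic government bonds to non-residents 1001.3, new loans extended by domestic banks to foreign borrowers 253.9, domestic pension funds' purchases of foreign equities 343.2, acquisition of a foreign subsidiary by a resident firm (outward FDI) 726.4, borrowing by resident firms from foreign banks 591.6.)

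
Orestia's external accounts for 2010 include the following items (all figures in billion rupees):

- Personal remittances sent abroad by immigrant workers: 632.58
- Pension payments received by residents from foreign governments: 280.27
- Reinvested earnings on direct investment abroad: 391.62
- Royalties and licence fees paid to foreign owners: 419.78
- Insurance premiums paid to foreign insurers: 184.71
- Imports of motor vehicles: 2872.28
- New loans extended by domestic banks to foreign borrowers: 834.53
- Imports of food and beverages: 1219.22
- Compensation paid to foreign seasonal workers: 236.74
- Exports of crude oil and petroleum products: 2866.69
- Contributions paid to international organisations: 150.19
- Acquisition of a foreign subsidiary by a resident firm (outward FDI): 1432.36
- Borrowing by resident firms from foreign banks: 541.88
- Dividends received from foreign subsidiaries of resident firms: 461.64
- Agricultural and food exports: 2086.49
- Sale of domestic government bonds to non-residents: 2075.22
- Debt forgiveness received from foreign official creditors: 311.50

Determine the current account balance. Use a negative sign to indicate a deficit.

Goods: -2872.28 + 2086.49 - 1219.22 + 2866.69 = 861.68
Services: -419.78 - 184.71 = -604.49
Primary income: 461.64 - 236.74 + 391.62 = 616.52
Secondary income: 280.27 - 632.58 - 150.19 = -502.50
Current account = 861.68 + (-604.49) + 616.52 + (-502.50) = 371.21
(Excluded from the current account — financial account: new loans extended by domestic banks to foreign borrowers 834.53, acquisition of a foreign subsidiary by a resident firm (outward FDI) 1432.36, borrowing by resident firms from foreign banks 541.88, sale of domestic government bonds to non-residents 2075.22; capital account: debt forgiveness received from foreign official creditors 311.50.)

371.21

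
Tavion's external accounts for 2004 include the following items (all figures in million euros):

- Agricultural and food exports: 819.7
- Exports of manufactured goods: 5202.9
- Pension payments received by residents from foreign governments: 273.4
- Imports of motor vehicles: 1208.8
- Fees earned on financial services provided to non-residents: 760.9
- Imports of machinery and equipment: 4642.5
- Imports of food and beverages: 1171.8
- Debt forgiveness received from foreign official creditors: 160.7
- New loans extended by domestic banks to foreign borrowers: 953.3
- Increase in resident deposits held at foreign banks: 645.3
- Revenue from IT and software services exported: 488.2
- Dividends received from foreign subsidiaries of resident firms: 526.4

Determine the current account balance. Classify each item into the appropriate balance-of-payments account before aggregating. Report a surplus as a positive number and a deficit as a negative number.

Goods: -1208.8 + 819.7 - 1171.8 + 5202.9 - 4642.5 = -1000.5
Services: 488.2 + 760.9 = 1249.1
Primary income: 526.4
Secondary income: 273.4
Current account = (-1000.5) + 1249.1 + 526.4 + 273.4 = 1048.4
(Excluded from the current account — capital account: debt forgiveness received from foreign official creditors 160.7; financial account: new loans extended by domestic banks to foreign borrowers 953.3, increase in resident deposits held at foreign banks 645.3.)

1048.4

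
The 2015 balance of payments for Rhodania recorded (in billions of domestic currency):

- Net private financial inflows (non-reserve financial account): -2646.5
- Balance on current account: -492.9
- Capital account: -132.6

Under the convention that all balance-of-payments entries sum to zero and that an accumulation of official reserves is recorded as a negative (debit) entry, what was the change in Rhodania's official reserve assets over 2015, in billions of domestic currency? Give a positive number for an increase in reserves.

-3272.0

Official reserve transactions balance = -((-492.9) + (-132.6) + (-2646.5)) = 3272.0
An accumulation of reserves is recorded as a debit (negative entry), so the change in the stock of reserves is the negative of that balance.
Change in official reserves = -(3272.0) = -3272.0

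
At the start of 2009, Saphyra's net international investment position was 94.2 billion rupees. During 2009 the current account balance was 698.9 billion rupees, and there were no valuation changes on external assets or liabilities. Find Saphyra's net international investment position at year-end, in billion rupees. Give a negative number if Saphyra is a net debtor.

793.1

With no valuation effects, change in NIIP = current account = 698.9
End-of-year NIIP = 94.2 + 698.9 = 793.1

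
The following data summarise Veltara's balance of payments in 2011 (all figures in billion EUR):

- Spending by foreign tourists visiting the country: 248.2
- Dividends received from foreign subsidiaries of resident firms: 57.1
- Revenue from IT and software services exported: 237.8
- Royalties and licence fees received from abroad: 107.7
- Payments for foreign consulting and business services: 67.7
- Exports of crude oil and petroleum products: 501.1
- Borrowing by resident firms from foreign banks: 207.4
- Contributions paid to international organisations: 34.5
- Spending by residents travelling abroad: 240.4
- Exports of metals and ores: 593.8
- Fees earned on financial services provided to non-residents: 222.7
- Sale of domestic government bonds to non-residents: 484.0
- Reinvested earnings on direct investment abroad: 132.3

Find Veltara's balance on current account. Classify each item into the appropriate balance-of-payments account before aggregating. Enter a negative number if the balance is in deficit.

1758.1

Goods: 593.8 + 501.1 = 1094.9
Services: -67.7 + 248.2 + 107.7 + 222.7 + 237.8 - 240.4 = 508.3
Primary income: 132.3 + 57.1 = 189.4
Secondary income: -34.5
Current account = 1094.9 + 508.3 + 189.4 + (-34.5) = 1758.1
(Excluded from the current account — financial account: borrowing by resident firms from foreign banks 207.4, sale of domestic government bonds to non-residents 484.0.)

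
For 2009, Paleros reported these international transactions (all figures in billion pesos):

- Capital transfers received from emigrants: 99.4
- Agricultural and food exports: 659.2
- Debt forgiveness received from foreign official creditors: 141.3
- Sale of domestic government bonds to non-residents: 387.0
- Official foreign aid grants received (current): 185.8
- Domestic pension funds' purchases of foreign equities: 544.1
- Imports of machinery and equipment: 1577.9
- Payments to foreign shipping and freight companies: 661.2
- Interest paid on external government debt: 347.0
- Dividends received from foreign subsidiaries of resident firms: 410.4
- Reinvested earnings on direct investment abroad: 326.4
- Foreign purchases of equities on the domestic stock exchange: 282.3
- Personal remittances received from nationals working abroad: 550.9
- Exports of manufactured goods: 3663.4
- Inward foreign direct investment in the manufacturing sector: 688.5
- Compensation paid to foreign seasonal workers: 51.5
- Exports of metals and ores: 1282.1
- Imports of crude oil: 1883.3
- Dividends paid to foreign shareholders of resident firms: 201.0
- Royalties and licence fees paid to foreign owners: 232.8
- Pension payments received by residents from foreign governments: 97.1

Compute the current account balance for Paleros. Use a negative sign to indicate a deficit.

Goods: -1577.9 - 1883.3 + 1282.1 + 659.2 + 3663.4 = 2143.5
Services: -232.8 - 661.2 = -894.0
Primary income: -51.5 - 347.0 + 326.4 - 201.0 + 410.4 = 137.3
Secondary income: 185.8 + 550.9 + 97.1 = 833.8
Current account = 2143.5 + (-894.0) + 137.3 + 833.8 = 2220.6
(Excluded from the current account — capital account: capital transfers received from emigrants 99.4, debt forgiveness received from foreign official creditors 141.3; financial account: sale of domestic government bonds to non-residents 387.0, domestic pension funds' purchases of foreign equities 544.1, foreign purchases of equities on the domestic stock exchange 282.3, inward foreign direct investment in the manufacturing sector 688.5.)

2220.6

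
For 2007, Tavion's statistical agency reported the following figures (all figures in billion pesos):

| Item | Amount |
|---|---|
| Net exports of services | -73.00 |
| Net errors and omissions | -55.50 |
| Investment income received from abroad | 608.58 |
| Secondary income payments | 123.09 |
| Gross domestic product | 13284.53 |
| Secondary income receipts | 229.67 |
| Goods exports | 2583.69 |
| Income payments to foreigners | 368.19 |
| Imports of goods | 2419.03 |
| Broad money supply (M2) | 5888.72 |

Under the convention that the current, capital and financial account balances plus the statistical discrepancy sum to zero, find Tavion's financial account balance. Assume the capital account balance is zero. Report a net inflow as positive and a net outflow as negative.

Goods balance = 2583.69 - 2419.03 = 164.66
Services balance = -73.00
Trade balance (goods + services) = 164.66 + (-73.00) = 91.66
Net primary income = 608.58 - 368.19 = 240.39
Net secondary income = 229.67 - 123.09 = 106.58
Current account = 91.66 + 240.39 + 106.58 = 438.63
Financial account = -(438.63 + (-55.50)) = -383.13

-383.13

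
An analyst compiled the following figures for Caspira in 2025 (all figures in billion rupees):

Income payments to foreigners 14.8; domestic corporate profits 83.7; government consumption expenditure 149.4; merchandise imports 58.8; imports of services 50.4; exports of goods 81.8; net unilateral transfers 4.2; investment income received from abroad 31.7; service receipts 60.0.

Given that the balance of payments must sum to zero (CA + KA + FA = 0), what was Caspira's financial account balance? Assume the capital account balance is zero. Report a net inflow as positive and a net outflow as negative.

Goods balance = 81.8 - 58.8 = 23.0
Services balance = 60.0 - 50.4 = 9.6
Trade balance (goods + services) = 23.0 + 9.6 = 32.6
Net primary income = 31.7 - 14.8 = 16.9
Net secondary income = 4.2
Current account = 32.6 + 16.9 + 4.2 = 53.7
Financial account = -(53.7) = -53.7

-53.7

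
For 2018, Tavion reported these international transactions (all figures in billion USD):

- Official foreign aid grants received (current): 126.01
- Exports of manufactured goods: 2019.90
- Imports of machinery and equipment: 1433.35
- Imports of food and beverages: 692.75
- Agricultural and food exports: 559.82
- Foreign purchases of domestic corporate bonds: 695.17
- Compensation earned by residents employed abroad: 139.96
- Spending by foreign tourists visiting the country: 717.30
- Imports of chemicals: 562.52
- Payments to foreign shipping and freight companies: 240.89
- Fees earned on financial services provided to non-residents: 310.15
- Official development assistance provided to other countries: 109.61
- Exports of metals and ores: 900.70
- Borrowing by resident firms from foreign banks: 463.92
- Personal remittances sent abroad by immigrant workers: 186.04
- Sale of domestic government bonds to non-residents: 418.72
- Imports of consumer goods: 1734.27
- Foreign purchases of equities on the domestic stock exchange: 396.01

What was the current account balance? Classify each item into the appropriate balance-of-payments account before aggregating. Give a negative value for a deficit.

Goods: -562.52 + 900.70 - 692.75 - 1433.35 + 559.82 - 1734.27 + 2019.90 = -942.47
Services: -240.89 + 717.30 + 310.15 = 786.56
Primary income: 139.96
Secondary income: -186.04 - 109.61 + 126.01 = -169.64
Current account = (-942.47) + 786.56 + 139.96 + (-169.64) = -185.59
(Excluded from the current account — financial account: foreign purchases of domestic corporate bonds 695.17, borrowing by resident firms from foreign banks 463.92, sale of domestic government bonds to non-residents 418.72, foreign purchases of equities on the domestic stock exchange 396.01.)

-185.59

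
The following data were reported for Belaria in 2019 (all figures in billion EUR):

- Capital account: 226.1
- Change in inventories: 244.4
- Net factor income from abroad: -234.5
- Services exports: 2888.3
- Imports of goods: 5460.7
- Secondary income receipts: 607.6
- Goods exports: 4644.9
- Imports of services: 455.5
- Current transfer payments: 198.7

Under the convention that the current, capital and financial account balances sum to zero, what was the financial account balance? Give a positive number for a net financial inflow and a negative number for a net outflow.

Goods balance = 4644.9 - 5460.7 = -815.8
Services balance = 2888.3 - 455.5 = 2432.8
Trade balance (goods + services) = -815.8 + 2432.8 = 1617.0
Net primary income = -234.5
Net secondary income = 607.6 - 198.7 = 408.9
Current account = 1617.0 + (-234.5) + 408.9 = 1791.4
Financial account = -(1791.4 + 226.1) = -2017.5

-2017.5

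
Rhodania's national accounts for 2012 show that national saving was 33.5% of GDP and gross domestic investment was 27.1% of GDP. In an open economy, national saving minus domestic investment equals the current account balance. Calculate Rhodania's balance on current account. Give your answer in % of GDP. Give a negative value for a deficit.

CA = S - I = 33.5 - 27.1 = 6.4

6.4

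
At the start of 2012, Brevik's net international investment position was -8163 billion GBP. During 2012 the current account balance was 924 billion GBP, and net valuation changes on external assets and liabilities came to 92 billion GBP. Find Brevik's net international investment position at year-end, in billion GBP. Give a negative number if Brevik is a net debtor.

-7147

Change in NIIP = current account + net valuation change = 924 + 92 = 1016
End-of-year NIIP = -8163 + 1016 = -7147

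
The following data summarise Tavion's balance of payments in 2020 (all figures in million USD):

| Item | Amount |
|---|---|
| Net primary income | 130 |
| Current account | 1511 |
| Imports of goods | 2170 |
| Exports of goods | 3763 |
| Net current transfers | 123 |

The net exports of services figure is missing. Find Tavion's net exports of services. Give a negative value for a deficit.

-335

Current account = goods balance + services balance + net primary income + net secondary income
Sum of the known components = 1846
Net exports of services = CA - (known components) = 1511 - 1846 = -335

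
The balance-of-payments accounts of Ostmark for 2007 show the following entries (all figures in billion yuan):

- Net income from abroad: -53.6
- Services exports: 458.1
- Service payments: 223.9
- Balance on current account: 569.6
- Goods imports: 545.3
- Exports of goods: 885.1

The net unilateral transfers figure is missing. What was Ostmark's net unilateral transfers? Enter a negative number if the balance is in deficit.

49.2

Current account = goods balance + services balance + net primary income + net secondary income
Sum of the known components = 520.4
Net unilateral transfers = CA - (known components) = 569.6 - 520.4 = 49.2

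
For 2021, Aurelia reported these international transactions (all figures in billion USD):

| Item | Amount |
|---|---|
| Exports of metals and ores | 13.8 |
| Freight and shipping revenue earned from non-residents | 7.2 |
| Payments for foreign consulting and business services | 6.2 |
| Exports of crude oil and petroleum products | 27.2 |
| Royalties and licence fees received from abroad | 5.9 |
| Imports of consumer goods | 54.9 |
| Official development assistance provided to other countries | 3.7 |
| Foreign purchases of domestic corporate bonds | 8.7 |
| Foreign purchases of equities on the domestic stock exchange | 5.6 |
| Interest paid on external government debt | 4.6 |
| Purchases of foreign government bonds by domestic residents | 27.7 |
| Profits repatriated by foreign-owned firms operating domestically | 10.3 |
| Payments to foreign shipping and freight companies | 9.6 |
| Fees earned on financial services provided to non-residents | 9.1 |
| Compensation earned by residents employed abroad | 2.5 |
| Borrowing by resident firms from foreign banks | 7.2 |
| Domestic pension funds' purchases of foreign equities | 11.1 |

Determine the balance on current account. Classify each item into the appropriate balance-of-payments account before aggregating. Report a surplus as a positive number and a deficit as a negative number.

-23.6

Goods: 13.8 + 27.2 - 54.9 = -13.9
Services: 5.9 + 7.2 - 9.6 - 6.2 + 9.1 = 6.4
Primary income: 2.5 - 4.6 - 10.3 = -12.4
Secondary income: -3.7
Current account = (-13.9) + 6.4 + (-12.4) + (-3.7) = -23.6
(Excluded from the current account — financial account: foreign purchases of domestic corporate bonds 8.7, foreign purchases of equities on the domestic stock exchange 5.6, purchases of foreign government bonds by domestic residents 27.7, borrowing by resident firms from foreign banks 7.2, domestic pension funds' purchases of foreign equities 11.1.)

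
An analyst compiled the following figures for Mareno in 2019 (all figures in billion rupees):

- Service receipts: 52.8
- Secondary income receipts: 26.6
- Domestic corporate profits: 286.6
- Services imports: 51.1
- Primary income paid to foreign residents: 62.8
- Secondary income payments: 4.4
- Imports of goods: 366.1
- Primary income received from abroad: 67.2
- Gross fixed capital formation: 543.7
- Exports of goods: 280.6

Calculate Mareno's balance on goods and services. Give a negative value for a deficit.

Goods balance = 280.6 - 366.1 = -85.5
Services balance = 52.8 - 51.1 = 1.7
Trade balance (goods + services) = -85.5 + 1.7 = -83.8

-83.8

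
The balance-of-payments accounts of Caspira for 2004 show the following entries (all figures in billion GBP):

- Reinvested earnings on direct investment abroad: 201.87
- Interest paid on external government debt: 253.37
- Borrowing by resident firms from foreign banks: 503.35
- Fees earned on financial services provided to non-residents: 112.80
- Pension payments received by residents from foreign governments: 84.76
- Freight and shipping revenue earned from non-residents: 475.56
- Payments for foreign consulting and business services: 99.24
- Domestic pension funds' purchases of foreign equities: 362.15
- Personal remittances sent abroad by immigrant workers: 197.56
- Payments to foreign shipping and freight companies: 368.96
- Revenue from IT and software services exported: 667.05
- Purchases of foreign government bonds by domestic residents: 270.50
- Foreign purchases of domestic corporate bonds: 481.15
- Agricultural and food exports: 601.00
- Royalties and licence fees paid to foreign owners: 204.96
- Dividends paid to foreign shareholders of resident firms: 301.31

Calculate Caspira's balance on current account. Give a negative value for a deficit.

717.64

Goods: 601.00
Services: 667.05 + 112.80 - 204.96 - 368.96 - 99.24 + 475.56 = 582.25
Primary income: 201.87 - 253.37 - 301.31 = -352.81
Secondary income: -197.56 + 84.76 = -112.80
Current account = 601.00 + 582.25 + (-352.81) + (-112.80) = 717.64
(Excluded from the current account — financial account: borrowing by resident firms from foreign banks 503.35, domestic pension funds' purchases of foreign equities 362.15, purchases of foreign government bonds by domestic residents 270.50, foreign purchases of domestic corporate bonds 481.15.)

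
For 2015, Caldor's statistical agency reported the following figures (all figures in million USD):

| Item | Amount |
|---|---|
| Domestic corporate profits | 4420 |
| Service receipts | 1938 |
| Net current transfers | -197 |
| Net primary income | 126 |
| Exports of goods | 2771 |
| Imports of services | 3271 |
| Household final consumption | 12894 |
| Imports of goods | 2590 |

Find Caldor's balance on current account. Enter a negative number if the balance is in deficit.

-1223

Goods balance = 2771 - 2590 = 181
Services balance = 1938 - 3271 = -1333
Trade balance (goods + services) = 181 + (-1333) = -1152
Net primary income = 126
Net secondary income = -197
Current account = -1152 + 126 + (-197) = -1223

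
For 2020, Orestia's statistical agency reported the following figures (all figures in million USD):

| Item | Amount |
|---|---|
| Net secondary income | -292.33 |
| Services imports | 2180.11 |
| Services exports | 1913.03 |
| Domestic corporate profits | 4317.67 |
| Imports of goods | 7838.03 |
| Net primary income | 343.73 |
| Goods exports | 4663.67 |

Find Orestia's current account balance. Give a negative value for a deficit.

Goods balance = 4663.67 - 7838.03 = -3174.36
Services balance = 1913.03 - 2180.11 = -267.08
Trade balance (goods + services) = -3174.36 + (-267.08) = -3441.44
Net primary income = 343.73
Net secondary income = -292.33
Current account = -3441.44 + 343.73 + (-292.33) = -3390.04

-3390.04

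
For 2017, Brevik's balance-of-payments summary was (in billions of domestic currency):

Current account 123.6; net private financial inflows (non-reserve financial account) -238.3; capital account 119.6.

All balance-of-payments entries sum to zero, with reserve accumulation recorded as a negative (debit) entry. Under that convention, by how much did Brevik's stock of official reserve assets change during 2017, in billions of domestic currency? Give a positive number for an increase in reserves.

4.9

Official reserve transactions balance = -(123.6 + 119.6 + (-238.3)) = -4.9
An accumulation of reserves is recorded as a debit (negative entry), so the change in the stock of reserves is the negative of that balance.
Change in official reserves = -(-4.9) = 4.9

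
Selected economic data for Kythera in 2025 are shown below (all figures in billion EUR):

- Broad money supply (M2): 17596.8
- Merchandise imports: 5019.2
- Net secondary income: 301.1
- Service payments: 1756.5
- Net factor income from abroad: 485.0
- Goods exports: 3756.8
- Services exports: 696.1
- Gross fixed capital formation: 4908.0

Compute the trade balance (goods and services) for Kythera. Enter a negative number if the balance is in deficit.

Goods balance = 3756.8 - 5019.2 = -1262.4
Services balance = 696.1 - 1756.5 = -1060.4
Trade balance (goods + services) = -1262.4 + (-1060.4) = -2322.8

-2322.8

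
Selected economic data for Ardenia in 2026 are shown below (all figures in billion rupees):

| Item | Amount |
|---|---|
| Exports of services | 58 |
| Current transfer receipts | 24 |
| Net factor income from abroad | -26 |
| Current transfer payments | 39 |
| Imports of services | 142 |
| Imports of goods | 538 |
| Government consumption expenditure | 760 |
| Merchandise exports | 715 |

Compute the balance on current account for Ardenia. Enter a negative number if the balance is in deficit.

52

Goods balance = 715 - 538 = 177
Services balance = 58 - 142 = -84
Trade balance (goods + services) = 177 + (-84) = 93
Net primary income = -26
Net secondary income = 24 - 39 = -15
Current account = 93 + (-26) + (-15) = 52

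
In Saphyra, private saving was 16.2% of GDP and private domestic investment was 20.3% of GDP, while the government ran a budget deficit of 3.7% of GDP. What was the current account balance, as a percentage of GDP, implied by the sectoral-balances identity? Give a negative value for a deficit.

By the sectoral-balances identity, CA = (S_private - I) + (T - G).
Private balance = 16.2 - 20.3 = -4.1
Government balance (T - G) = -3.7
CA = -4.1 + (-3.7) = -7.8

-7.8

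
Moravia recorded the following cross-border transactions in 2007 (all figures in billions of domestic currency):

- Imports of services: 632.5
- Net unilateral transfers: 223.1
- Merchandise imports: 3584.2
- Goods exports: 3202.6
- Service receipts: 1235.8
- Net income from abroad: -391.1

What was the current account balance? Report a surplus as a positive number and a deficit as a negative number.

53.7

Goods balance = 3202.6 - 3584.2 = -381.6
Services balance = 1235.8 - 632.5 = 603.3
Trade balance (goods + services) = -381.6 + 603.3 = 221.7
Net primary income = -391.1
Net secondary income = 223.1
Current account = 221.7 + (-391.1) + 223.1 = 53.7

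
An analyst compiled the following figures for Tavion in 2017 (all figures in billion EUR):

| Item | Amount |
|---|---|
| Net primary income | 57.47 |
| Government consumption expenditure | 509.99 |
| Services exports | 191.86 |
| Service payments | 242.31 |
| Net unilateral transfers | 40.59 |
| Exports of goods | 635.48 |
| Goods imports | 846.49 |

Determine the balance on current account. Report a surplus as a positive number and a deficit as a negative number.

-163.40

Goods balance = 635.48 - 846.49 = -211.01
Services balance = 191.86 - 242.31 = -50.45
Trade balance (goods + services) = -211.01 + (-50.45) = -261.46
Net primary income = 57.47
Net secondary income = 40.59
Current account = -261.46 + 57.47 + 40.59 = -163.40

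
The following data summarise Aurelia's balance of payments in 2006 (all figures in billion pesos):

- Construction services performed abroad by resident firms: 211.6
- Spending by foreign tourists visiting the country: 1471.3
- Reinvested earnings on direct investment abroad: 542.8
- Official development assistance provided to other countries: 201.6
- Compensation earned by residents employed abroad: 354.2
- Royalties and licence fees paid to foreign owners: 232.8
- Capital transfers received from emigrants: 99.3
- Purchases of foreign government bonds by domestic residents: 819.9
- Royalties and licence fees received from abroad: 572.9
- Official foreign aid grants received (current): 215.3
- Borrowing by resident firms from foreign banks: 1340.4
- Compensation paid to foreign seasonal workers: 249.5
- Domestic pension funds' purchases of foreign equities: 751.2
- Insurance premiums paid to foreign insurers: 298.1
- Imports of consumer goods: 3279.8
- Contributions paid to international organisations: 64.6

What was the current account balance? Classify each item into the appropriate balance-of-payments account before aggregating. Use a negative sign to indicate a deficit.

Goods: -3279.8
Services: -298.1 + 572.9 + 1471.3 + 211.6 - 232.8 = 1724.9
Primary income: 542.8 - 249.5 + 354.2 = 647.5
Secondary income: 215.3 - 201.6 - 64.6 = -50.9
Current account = (-3279.8) + 1724.9 + 647.5 + (-50.9) = -958.3
(Excluded from the current account — capital account: capital transfers received from emigrants 99.3; financial account: purchases of foreign government bonds by domestic residents 819.9, borrowing by resident firms from foreign banks 1340.4, domestic pension funds' purchases of foreign equities 751.2.)

-958.3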